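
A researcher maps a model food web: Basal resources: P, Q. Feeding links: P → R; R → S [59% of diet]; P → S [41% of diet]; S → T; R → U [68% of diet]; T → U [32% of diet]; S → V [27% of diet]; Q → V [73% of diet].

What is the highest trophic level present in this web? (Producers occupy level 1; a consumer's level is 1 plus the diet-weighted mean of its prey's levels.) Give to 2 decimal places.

3.59

R: 1 + 1 = 2
S: 1 + (0.59×2 + 0.41×1) = 2.59
T: 1 + 2.59 = 3.59
U: 1 + (0.68×2 + 0.32×3.59) = 3.5088
V: 1 + (0.27×2.59 + 0.73×1) = 2.4293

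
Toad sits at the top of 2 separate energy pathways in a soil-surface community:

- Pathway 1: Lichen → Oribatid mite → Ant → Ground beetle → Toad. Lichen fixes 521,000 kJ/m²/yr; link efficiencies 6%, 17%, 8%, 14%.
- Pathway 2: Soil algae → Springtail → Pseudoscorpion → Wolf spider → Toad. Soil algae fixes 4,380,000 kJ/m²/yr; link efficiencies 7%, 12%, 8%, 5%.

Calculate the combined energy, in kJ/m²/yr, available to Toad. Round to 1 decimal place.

Pathway 1: 521000 × 0.06 × 0.17 × 0.08 × 0.14 = 59.51904 kJ/m²/yr
Pathway 2: 4380000 × 0.07 × 0.12 × 0.08 × 0.05 = 147.168 kJ/m²/yr
Total at Toad: 59.51904 + 147.168 = 206.68704 kJ/m²/yr

206.7 kJ/m²/yr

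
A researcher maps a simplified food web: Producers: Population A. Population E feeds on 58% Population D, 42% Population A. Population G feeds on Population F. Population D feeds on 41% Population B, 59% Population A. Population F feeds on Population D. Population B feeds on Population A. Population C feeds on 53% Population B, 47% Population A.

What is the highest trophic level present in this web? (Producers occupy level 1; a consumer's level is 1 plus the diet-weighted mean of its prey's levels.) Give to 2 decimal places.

4.41

Population B: 1 + 1 = 2
Population C: 1 + (0.53×2 + 0.47×1) = 2.53
Population D: 1 + (0.41×2 + 0.59×1) = 2.41
Population E: 1 + (0.58×2.41 + 0.42×1) = 2.8178
Population F: 1 + 2.41 = 3.41
Population G: 1 + 3.41 = 4.41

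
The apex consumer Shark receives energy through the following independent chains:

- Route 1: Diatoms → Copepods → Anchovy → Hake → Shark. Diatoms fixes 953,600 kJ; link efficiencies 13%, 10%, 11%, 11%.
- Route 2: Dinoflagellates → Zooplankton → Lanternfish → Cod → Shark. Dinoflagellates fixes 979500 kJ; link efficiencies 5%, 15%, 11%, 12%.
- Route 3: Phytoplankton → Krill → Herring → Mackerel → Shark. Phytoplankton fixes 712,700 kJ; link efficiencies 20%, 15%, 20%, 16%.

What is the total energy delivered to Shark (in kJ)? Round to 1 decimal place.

Route 1: 953600 × 0.13 × 0.1 × 0.11 × 0.11 = 150.00128 kJ
Route 2: 979500 × 0.05 × 0.15 × 0.11 × 0.12 = 96.9705 kJ
Route 3: 712700 × 0.2 × 0.15 × 0.2 × 0.16 = 684.192 kJ
Total at Shark: 150.00128 + 96.9705 + 684.192 = 931.16378 kJ

931.2 kJ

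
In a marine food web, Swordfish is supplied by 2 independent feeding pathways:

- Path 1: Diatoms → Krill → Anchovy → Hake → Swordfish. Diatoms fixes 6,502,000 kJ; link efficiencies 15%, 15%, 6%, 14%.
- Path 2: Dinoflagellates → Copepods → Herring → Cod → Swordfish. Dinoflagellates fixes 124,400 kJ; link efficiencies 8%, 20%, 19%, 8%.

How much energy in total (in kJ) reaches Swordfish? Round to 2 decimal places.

1259.13 kJ

Path 1: 6502000 × 0.15 × 0.15 × 0.06 × 0.14 = 1228.878 kJ
Path 2: 124400 × 0.08 × 0.2 × 0.19 × 0.08 = 30.25408 kJ
Total at Swordfish: 1228.878 + 30.25408 = 1259.13208 kJ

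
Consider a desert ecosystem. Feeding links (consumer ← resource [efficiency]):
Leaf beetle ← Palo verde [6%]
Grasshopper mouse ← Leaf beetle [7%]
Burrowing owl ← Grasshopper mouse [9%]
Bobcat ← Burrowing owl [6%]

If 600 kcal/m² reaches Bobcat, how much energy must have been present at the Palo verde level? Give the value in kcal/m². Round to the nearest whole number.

Cumulative transfer efficiency: 0.06 × 0.07 × 0.09 × 0.06 = 0.00002268
Palo verde energy = 600 / 0.00002268 = 26455026 kcal/m²

26455026 kcal/m²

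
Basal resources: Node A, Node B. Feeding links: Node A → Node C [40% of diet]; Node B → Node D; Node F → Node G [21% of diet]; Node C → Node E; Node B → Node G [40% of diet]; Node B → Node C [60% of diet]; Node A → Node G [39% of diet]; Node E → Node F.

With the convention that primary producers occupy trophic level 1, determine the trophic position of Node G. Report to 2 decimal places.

Node C: 1 + (0.6×1 + 0.4×1) = 2
Node D: 1 + 1 = 2
Node E: 1 + 2 = 3
Node F: 1 + 3 = 4
Node G: 1 + (0.4×1 + 0.21×4 + 0.39×1) = 2.63

2.63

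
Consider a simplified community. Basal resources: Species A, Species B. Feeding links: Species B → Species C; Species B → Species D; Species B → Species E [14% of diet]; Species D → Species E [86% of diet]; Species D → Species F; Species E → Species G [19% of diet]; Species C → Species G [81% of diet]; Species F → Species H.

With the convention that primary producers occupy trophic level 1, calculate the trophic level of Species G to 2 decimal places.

3.16

Species C: 1 + 1 = 2
Species D: 1 + 1 = 2
Species E: 1 + (0.14×1 + 0.86×2) = 2.86
Species F: 1 + 2 = 3
Species G: 1 + (0.19×2.86 + 0.81×2) = 3.1634
Species H: 1 + 3 = 4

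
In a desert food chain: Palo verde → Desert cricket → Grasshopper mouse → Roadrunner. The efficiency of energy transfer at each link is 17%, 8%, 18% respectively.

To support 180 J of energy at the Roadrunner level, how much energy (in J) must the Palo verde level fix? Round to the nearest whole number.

73529 J

Cumulative transfer efficiency: 0.17 × 0.08 × 0.18 = 0.002448
Palo verde energy = 180 / 0.002448 = 73529 J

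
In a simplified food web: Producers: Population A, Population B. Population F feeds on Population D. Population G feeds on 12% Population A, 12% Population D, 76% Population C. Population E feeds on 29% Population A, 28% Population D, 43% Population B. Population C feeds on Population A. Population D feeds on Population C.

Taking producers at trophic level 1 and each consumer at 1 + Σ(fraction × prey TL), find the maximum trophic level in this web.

Population C: 1 + 1 = 2
Population D: 1 + 2 = 3
Population E: 1 + (0.29×1 + 0.28×3 + 0.43×1) = 2.56
Population F: 1 + 3 = 4
Population G: 1 + (0.12×1 + 0.12×3 + 0.76×2) = 3

4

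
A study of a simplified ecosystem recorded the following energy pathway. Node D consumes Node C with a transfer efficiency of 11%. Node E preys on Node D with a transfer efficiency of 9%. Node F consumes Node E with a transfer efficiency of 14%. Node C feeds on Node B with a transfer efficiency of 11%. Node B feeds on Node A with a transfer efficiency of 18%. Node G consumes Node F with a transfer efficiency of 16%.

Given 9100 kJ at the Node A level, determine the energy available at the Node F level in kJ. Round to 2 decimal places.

Node B: 9100 × 0.18 = 1638 kJ
Node C: 1638 × 0.11 = 180.18 kJ
Node D: 180.18 × 0.11 = 19.8198 kJ
Node E: 19.8198 × 0.09 = 1.783782 kJ
Node F: 1.783782 × 0.14 = 0.24972948 kJ

0.25 kJ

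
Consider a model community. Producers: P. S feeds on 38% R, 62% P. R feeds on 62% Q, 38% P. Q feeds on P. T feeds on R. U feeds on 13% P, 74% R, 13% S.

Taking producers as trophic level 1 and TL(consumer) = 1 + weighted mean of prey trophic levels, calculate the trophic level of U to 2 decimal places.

3.41

Q: 1 + 1 = 2
R: 1 + (0.62×2 + 0.38×1) = 2.62
S: 1 + (0.38×2.62 + 0.62×1) = 2.6156
T: 1 + 2.62 = 3.62
U: 1 + (0.13×1 + 0.74×2.62 + 0.13×2.6156) = 3.408828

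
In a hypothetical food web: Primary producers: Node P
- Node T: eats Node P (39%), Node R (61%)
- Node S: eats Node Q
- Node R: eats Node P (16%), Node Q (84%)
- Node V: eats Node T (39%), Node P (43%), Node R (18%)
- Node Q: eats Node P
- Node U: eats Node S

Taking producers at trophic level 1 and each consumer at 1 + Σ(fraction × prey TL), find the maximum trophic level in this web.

Node Q: 1 + 1 = 2
Node R: 1 + (0.16×1 + 0.84×2) = 2.84
Node S: 1 + 2 = 3
Node T: 1 + (0.39×1 + 0.61×2.84) = 3.1224
Node U: 1 + 3 = 4
Node V: 1 + (0.39×3.1224 + 0.43×1 + 0.18×2.84) = 3.158936

4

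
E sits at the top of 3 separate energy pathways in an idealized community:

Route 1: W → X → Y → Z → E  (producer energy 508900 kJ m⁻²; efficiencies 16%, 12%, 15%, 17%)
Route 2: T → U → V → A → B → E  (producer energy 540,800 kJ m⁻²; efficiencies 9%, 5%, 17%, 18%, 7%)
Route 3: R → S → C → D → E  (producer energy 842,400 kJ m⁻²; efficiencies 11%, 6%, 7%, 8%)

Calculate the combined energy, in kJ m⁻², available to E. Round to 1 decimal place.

Route 1: 508900 × 0.16 × 0.12 × 0.15 × 0.17 = 249.15744 kJ m⁻²
Route 2: 540800 × 0.09 × 0.05 × 0.17 × 0.18 × 0.07 = 5.2127712 kJ m⁻²
Route 3: 842400 × 0.11 × 0.06 × 0.07 × 0.08 = 31.135104 kJ m⁻²
Total at E: 249.15744 + 5.2127712 + 31.135104 = 285.5053152 kJ m⁻²

285.5 kJ m⁻²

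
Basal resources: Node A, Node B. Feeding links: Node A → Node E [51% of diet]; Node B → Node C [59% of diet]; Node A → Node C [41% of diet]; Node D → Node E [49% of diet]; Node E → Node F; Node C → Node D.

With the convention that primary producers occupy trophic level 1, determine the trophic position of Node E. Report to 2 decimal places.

2.98

Node C: 1 + (0.59×1 + 0.41×1) = 2
Node D: 1 + 2 = 3
Node E: 1 + (0.51×1 + 0.49×3) = 2.98
Node F: 1 + 2.98 = 3.98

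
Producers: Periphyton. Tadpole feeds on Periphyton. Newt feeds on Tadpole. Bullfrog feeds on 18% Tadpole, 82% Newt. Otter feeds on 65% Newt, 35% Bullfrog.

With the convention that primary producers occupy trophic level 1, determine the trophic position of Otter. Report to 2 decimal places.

Tadpole: 1 + 1 = 2
Newt: 1 + 2 = 3
Bullfrog: 1 + (0.18×2 + 0.82×3) = 3.82
Otter: 1 + (0.65×3 + 0.35×3.82) = 4.287

4.29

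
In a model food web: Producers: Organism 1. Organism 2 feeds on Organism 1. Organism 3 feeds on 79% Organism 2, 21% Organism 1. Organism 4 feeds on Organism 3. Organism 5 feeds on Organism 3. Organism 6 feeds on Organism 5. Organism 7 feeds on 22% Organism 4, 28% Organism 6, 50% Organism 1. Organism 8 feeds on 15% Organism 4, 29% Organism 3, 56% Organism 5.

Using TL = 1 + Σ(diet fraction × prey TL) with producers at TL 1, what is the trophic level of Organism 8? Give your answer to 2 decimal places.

4.50

Organism 2: 1 + 1 = 2
Organism 3: 1 + (0.79×2 + 0.21×1) = 2.79
Organism 4: 1 + 2.79 = 3.79
Organism 5: 1 + 2.79 = 3.79
Organism 6: 1 + 3.79 = 4.79
Organism 7: 1 + (0.22×3.79 + 0.28×4.79 + 0.5×1) = 3.675
Organism 8: 1 + (0.15×3.79 + 0.29×2.79 + 0.56×3.79) = 4.5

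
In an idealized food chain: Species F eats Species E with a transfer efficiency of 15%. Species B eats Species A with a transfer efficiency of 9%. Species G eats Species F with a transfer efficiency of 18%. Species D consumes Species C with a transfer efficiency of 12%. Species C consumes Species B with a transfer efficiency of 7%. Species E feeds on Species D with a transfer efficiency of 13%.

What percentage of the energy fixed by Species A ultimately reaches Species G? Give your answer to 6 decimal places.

Product of link efficiencies: 0.09 × 0.07 × 0.12 × 0.13 × 0.15 × 0.18 = 0.00000265356
As a percentage: 0.00000265356 × 100 = 0.000265%

0.000265%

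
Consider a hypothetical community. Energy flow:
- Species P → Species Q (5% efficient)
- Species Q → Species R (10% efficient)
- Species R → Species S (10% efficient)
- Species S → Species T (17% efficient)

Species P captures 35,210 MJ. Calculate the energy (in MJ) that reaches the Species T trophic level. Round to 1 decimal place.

3.0 MJ

Species Q: 35210 × 0.05 = 1760.5 MJ
Species R: 1760.5 × 0.1 = 176.05 MJ
Species S: 176.05 × 0.1 = 17.605 MJ
Species T: 17.605 × 0.17 = 2.99285 MJ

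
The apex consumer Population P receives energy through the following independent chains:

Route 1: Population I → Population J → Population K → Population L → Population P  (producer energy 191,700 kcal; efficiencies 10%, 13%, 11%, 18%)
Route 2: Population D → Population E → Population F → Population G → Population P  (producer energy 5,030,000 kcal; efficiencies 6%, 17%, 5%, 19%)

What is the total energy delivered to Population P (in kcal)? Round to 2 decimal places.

536.75 kcal

Route 1: 191700 × 0.1 × 0.13 × 0.11 × 0.18 = 49.34358 kcal
Route 2: 5030000 × 0.06 × 0.17 × 0.05 × 0.19 = 487.407 kcal
Total at Population P: 49.34358 + 487.407 = 536.75058 kcal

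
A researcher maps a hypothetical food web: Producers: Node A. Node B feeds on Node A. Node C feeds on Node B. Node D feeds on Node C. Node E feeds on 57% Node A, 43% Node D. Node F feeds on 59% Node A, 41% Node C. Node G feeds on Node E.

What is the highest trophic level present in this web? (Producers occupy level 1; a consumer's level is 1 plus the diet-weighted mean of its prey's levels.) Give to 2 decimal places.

Node B: 1 + 1 = 2
Node C: 1 + 2 = 3
Node D: 1 + 3 = 4
Node E: 1 + (0.57×1 + 0.43×4) = 3.29
Node F: 1 + (0.59×1 + 0.41×3) = 2.82
Node G: 1 + 3.29 = 4.29

4.29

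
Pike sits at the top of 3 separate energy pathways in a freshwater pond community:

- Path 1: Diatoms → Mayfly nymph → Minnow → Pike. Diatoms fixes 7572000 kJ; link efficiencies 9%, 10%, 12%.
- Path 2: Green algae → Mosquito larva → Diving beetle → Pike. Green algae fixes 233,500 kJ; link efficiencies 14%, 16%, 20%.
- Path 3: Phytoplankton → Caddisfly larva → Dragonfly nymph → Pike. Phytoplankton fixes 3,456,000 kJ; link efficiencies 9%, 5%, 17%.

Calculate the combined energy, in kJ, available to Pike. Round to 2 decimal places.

Path 1: 7572000 × 0.09 × 0.1 × 0.12 = 8177.76 kJ
Path 2: 233500 × 0.14 × 0.16 × 0.2 = 1046.08 kJ
Path 3: 3456000 × 0.09 × 0.05 × 0.17 = 2643.84 kJ
Total at Pike: 8177.76 + 1046.08 + 2643.84 = 11867.68 kJ

11867.68 kJ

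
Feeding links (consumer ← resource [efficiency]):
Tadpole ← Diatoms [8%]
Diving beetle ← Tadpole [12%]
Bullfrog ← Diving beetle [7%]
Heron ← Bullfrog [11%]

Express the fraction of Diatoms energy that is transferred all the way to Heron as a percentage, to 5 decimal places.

0.00739%

Product of link efficiencies: 0.08 × 0.12 × 0.07 × 0.11 = 0.00007392
As a percentage: 0.00007392 × 100 = 0.00739%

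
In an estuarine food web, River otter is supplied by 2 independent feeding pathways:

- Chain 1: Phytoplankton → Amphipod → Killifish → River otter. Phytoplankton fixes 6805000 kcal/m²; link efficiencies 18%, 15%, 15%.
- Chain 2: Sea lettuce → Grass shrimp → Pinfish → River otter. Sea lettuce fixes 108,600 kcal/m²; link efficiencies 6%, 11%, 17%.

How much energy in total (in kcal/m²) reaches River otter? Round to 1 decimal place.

27682.1 kcal/m²

Chain 1: 6805000 × 0.18 × 0.15 × 0.15 = 27560.25 kcal/m²
Chain 2: 108600 × 0.06 × 0.11 × 0.17 = 121.8492 kcal/m²
Total at River otter: 27560.25 + 121.8492 = 27682.0992 kcal/m²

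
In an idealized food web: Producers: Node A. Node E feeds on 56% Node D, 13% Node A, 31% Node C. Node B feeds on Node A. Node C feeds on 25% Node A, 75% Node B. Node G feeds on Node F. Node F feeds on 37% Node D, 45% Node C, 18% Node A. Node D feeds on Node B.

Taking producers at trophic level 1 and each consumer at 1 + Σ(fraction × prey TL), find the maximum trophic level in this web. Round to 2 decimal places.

Node B: 1 + 1 = 2
Node C: 1 + (0.25×1 + 0.75×2) = 2.75
Node D: 1 + 2 = 3
Node E: 1 + (0.56×3 + 0.13×1 + 0.31×2.75) = 3.6625
Node F: 1 + (0.37×3 + 0.45×2.75 + 0.18×1) = 3.5275
Node G: 1 + 3.5275 = 4.5275

4.53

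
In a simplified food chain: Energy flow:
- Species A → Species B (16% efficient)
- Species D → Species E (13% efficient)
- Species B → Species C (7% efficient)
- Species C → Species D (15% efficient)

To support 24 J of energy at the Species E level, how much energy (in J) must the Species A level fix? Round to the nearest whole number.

109890 J

Cumulative transfer efficiency: 0.16 × 0.07 × 0.15 × 0.13 = 0.0002184
Species A energy = 24 / 0.0002184 = 109890 J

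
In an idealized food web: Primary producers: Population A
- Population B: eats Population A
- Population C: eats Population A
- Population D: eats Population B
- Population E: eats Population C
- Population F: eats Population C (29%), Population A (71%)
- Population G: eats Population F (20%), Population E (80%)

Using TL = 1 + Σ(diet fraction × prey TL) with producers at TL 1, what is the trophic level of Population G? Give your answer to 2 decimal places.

Population B: 1 + 1 = 2
Population C: 1 + 1 = 2
Population D: 1 + 2 = 3
Population E: 1 + 2 = 3
Population F: 1 + (0.29×2 + 0.71×1) = 2.29
Population G: 1 + (0.2×2.29 + 0.8×3) = 3.858

3.86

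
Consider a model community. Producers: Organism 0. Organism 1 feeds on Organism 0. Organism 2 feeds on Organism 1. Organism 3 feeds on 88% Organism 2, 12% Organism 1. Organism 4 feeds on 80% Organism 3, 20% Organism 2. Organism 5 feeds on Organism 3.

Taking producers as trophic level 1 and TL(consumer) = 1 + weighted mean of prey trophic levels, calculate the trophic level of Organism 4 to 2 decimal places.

Organism 1: 1 + 1 = 2
Organism 2: 1 + 2 = 3
Organism 3: 1 + (0.88×3 + 0.12×2) = 3.88
Organism 4: 1 + (0.8×3.88 + 0.2×3) = 4.704
Organism 5: 1 + 3.88 = 4.88

4.70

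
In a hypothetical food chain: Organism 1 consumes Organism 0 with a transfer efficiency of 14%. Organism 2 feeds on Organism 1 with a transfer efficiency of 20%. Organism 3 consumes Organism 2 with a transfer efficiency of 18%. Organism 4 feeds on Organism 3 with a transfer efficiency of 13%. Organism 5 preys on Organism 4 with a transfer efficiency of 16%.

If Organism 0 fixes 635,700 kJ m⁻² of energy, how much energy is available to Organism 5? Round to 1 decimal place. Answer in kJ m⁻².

66.6 kJ m⁻²

Organism 1: 635700 × 0.14 = 88998 kJ m⁻²
Organism 2: 88998 × 0.2 = 17799.6 kJ m⁻²
Organism 3: 17799.6 × 0.18 = 3203.928 kJ m⁻²
Organism 4: 3203.928 × 0.13 = 416.51064 kJ m⁻²
Organism 5: 416.51064 × 0.16 = 66.6417024 kJ m⁻²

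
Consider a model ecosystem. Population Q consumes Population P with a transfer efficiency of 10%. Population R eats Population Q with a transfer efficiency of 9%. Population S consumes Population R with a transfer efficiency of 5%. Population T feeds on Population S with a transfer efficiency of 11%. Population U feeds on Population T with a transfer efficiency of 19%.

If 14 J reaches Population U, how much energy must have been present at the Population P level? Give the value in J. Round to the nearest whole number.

1488570 J

Cumulative transfer efficiency: 0.1 × 0.09 × 0.05 × 0.11 × 0.19 = 0.000009405
Population P energy = 14 / 0.000009405 = 1488570 J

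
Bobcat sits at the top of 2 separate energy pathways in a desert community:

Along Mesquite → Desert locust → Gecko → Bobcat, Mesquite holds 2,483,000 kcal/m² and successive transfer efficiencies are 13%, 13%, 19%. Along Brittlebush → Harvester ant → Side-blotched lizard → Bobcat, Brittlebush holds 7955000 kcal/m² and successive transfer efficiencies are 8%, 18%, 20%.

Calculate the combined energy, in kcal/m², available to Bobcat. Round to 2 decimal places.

Via Mesquite: 2483000 × 0.13 × 0.13 × 0.19 = 7972.913 kcal/m²
Via Brittlebush: 7955000 × 0.08 × 0.18 × 0.2 = 22910.4 kcal/m²
Total at Bobcat: 7972.913 + 22910.4 = 30883.313 kcal/m²

30883.31 kcal/m²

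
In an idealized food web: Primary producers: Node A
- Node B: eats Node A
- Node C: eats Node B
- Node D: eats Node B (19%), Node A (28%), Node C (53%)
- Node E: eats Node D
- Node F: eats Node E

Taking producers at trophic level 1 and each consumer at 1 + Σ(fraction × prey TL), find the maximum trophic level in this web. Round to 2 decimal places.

Node B: 1 + 1 = 2
Node C: 1 + 2 = 3
Node D: 1 + (0.19×2 + 0.28×1 + 0.53×3) = 3.25
Node E: 1 + 3.25 = 4.25
Node F: 1 + 4.25 = 5.25

5.25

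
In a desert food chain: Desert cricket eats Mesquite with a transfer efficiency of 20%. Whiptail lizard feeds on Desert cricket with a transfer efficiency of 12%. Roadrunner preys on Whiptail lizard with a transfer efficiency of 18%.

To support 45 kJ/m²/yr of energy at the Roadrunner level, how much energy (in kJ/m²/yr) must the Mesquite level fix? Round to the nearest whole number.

Cumulative transfer efficiency: 0.2 × 0.12 × 0.18 = 0.00432
Mesquite energy = 45 / 0.00432 = 10417 kJ/m²/yr

10417 kJ/m²/yr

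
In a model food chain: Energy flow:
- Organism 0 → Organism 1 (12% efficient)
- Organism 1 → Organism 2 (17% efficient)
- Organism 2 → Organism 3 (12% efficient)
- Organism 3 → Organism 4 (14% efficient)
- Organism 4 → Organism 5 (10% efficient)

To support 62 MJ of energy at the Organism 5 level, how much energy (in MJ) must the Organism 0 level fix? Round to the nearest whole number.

1809057 MJ

Cumulative transfer efficiency: 0.12 × 0.17 × 0.12 × 0.14 × 0.1 = 0.000034272
Organism 0 energy = 62 / 0.000034272 = 1809057 MJ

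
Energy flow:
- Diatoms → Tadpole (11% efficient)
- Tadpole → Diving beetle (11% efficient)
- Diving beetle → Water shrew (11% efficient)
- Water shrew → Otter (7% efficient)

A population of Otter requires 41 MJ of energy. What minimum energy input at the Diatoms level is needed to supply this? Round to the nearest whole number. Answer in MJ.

440056 MJ

Cumulative transfer efficiency: 0.11 × 0.11 × 0.11 × 0.07 = 0.00009317
Diatoms energy = 41 / 0.00009317 = 440056 MJ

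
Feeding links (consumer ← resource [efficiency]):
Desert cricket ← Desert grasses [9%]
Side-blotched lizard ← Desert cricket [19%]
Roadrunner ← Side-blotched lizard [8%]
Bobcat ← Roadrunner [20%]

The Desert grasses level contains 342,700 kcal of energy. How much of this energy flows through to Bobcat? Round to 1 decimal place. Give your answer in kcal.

93.8 kcal

Desert cricket: 342700 × 0.09 = 30843 kcal
Side-blotched lizard: 30843 × 0.19 = 5860.17 kcal
Roadrunner: 5860.17 × 0.08 = 468.8136 kcal
Bobcat: 468.8136 × 0.2 = 93.76272 kcal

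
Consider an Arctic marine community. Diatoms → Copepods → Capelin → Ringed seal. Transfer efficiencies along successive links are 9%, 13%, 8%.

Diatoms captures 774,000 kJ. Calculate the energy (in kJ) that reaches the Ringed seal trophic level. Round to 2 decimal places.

724.46 kJ

Copepods: 774000 × 0.09 = 69660 kJ
Capelin: 69660 × 0.13 = 9055.8 kJ
Ringed seal: 9055.8 × 0.08 = 724.464 kJ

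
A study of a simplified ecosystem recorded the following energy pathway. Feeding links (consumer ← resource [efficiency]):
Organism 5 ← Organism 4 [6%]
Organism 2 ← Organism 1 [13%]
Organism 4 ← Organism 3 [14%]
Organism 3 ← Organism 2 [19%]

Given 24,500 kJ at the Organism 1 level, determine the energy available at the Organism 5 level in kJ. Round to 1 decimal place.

Organism 2: 24500 × 0.13 = 3185 kJ
Organism 3: 3185 × 0.19 = 605.15 kJ
Organism 4: 605.15 × 0.14 = 84.721 kJ
Organism 5: 84.721 × 0.06 = 5.08326 kJ

5.1 kJ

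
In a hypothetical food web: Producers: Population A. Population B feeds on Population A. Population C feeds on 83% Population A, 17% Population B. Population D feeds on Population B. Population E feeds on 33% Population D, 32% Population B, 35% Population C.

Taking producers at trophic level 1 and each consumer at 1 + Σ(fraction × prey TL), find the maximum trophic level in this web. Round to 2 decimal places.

Population B: 1 + 1 = 2
Population C: 1 + (0.83×1 + 0.17×2) = 2.17
Population D: 1 + 2 = 3
Population E: 1 + (0.33×3 + 0.32×2 + 0.35×2.17) = 3.3895

3.39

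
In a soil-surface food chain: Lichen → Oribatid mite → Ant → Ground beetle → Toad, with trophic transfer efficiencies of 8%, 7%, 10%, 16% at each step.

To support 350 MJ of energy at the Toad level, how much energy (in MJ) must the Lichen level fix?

Cumulative transfer efficiency: 0.08 × 0.07 × 0.1 × 0.16 = 0.0000896
Lichen energy = 350 / 0.0000896 = 3906250 MJ

3906250 MJ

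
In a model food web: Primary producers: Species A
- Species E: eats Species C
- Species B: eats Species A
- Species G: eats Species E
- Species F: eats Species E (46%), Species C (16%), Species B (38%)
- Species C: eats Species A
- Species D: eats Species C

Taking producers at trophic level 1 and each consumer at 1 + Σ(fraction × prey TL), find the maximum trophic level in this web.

Species B: 1 + 1 = 2
Species C: 1 + 1 = 2
Species D: 1 + 2 = 3
Species E: 1 + 2 = 3
Species F: 1 + (0.46×3 + 0.16×2 + 0.38×2) = 3.46
Species G: 1 + 3 = 4

4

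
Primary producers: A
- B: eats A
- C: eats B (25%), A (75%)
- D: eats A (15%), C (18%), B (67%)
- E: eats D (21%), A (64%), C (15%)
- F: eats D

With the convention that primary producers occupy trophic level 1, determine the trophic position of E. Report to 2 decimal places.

B: 1 + 1 = 2
C: 1 + (0.25×2 + 0.75×1) = 2.25
D: 1 + (0.15×1 + 0.18×2.25 + 0.67×2) = 2.895
E: 1 + (0.21×2.895 + 0.64×1 + 0.15×2.25) = 2.58545
F: 1 + 2.895 = 3.895

2.59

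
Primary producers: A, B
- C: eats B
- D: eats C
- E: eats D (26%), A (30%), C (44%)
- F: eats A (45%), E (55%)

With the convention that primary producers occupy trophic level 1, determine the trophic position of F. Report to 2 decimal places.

C: 1 + 1 = 2
D: 1 + 2 = 3
E: 1 + (0.26×3 + 0.3×1 + 0.44×2) = 2.96
F: 1 + (0.45×1 + 0.55×2.96) = 3.078

3.08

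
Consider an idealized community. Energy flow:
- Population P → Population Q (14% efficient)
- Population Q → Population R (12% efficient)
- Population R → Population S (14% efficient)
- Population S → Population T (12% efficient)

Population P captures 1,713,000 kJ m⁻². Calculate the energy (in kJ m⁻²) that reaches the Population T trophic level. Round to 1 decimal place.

483.5 kJ m⁻²

Population Q: 1713000 × 0.14 = 239820 kJ m⁻²
Population R: 239820 × 0.12 = 28778.4 kJ m⁻²
Population S: 28778.4 × 0.14 = 4028.976 kJ m⁻²
Population T: 4028.976 × 0.12 = 483.47712 kJ m⁻²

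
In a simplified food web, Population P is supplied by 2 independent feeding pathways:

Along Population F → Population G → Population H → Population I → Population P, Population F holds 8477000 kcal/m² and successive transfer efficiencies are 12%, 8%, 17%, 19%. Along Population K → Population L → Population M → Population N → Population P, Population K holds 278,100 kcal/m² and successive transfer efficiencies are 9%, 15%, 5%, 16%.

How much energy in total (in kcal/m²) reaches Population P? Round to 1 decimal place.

2658.6 kcal/m²

Via Population F: 8477000 × 0.12 × 0.08 × 0.17 × 0.19 = 2628.54816 kcal/m²
Via Population K: 278100 × 0.09 × 0.15 × 0.05 × 0.16 = 30.0348 kcal/m²
Total at Population P: 2628.54816 + 30.0348 = 2658.58296 kcal/m²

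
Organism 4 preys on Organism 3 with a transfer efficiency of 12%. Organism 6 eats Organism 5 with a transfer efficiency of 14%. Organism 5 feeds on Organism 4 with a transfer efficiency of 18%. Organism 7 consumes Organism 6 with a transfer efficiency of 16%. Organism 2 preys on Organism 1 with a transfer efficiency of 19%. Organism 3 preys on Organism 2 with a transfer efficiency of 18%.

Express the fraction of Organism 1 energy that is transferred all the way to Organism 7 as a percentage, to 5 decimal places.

0.00165%

Product of link efficiencies: 0.19 × 0.18 × 0.12 × 0.18 × 0.14 × 0.16 = 0.000016547328
As a percentage: 0.000016547328 × 100 = 0.00165%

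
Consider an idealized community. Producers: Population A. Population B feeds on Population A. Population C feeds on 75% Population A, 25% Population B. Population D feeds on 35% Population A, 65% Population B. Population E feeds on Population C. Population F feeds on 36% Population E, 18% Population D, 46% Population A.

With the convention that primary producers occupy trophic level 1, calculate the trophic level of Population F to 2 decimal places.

3.11

Population B: 1 + 1 = 2
Population C: 1 + (0.75×1 + 0.25×2) = 2.25
Population D: 1 + (0.35×1 + 0.65×2) = 2.65
Population E: 1 + 2.25 = 3.25
Population F: 1 + (0.36×3.25 + 0.18×2.65 + 0.46×1) = 3.107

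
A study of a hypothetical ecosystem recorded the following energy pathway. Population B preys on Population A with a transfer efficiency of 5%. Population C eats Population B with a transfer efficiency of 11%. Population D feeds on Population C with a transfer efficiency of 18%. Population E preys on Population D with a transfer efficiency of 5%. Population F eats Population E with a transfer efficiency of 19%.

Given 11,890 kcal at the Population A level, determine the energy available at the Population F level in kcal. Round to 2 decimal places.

0.11 kcal

Population B: 11890 × 0.05 = 594.5 kcal
Population C: 594.5 × 0.11 = 65.395 kcal
Population D: 65.395 × 0.18 = 11.7711 kcal
Population E: 11.7711 × 0.05 = 0.588555 kcal
Population F: 0.588555 × 0.19 = 0.11182545 kcal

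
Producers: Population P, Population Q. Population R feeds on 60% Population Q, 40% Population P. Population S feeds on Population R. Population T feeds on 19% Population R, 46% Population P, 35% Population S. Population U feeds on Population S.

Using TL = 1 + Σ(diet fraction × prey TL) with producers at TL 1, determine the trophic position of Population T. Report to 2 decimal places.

Population R: 1 + (0.6×1 + 0.4×1) = 2
Population S: 1 + 2 = 3
Population T: 1 + (0.19×2 + 0.46×1 + 0.35×3) = 2.89
Population U: 1 + 3 = 4

2.89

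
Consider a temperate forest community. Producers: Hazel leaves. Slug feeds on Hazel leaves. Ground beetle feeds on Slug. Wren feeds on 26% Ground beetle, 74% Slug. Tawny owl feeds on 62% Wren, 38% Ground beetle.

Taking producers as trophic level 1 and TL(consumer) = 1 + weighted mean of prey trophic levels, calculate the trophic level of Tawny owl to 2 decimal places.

4.16

Slug: 1 + 1 = 2
Ground beetle: 1 + 2 = 3
Wren: 1 + (0.26×3 + 0.74×2) = 3.26
Tawny owl: 1 + (0.62×3.26 + 0.38×3) = 4.1612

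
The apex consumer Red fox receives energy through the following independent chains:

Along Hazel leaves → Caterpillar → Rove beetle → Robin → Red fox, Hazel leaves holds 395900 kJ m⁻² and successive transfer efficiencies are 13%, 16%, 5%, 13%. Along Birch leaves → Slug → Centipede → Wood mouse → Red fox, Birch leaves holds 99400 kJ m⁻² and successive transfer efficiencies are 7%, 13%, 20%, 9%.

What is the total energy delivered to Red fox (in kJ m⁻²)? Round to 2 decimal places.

Via Hazel leaves: 395900 × 0.13 × 0.16 × 0.05 × 0.13 = 53.52568 kJ m⁻²
Via Birch leaves: 99400 × 0.07 × 0.13 × 0.2 × 0.09 = 16.28172 kJ m⁻²
Total at Red fox: 53.52568 + 16.28172 = 69.8074 kJ m⁻²

69.81 kJ m⁻²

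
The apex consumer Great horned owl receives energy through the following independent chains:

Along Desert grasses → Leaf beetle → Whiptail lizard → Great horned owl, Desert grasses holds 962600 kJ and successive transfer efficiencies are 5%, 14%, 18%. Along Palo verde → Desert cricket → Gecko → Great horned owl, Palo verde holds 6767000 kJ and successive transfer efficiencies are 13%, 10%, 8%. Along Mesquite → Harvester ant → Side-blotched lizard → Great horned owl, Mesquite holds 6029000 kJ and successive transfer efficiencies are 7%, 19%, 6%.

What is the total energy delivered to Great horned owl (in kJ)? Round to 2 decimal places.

Via Desert grasses: 962600 × 0.05 × 0.14 × 0.18 = 1212.876 kJ
Via Palo verde: 6767000 × 0.13 × 0.1 × 0.08 = 7037.68 kJ
Via Mesquite: 6029000 × 0.07 × 0.19 × 0.06 = 4811.142 kJ
Total at Great horned owl: 1212.876 + 7037.68 + 4811.142 = 13061.698 kJ

13061.70 kJ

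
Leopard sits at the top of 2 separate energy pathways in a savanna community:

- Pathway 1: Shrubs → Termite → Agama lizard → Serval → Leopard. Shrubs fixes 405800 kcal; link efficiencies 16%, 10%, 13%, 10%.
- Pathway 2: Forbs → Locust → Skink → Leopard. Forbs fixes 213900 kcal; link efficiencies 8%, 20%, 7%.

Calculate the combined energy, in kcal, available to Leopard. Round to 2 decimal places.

Pathway 1: 405800 × 0.16 × 0.1 × 0.13 × 0.1 = 84.4064 kcal
Pathway 2: 213900 × 0.08 × 0.2 × 0.07 = 239.568 kcal
Total at Leopard: 84.4064 + 239.568 = 323.9744 kcal

323.97 kcal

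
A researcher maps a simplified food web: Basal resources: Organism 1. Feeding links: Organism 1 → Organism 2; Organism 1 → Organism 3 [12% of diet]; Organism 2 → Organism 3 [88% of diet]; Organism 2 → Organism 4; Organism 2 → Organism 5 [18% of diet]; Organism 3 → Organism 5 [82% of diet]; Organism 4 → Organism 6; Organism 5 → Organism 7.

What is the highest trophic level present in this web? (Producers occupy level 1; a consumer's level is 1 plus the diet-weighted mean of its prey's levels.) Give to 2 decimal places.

4.72

Organism 2: 1 + 1 = 2
Organism 3: 1 + (0.12×1 + 0.88×2) = 2.88
Organism 4: 1 + 2 = 3
Organism 5: 1 + (0.18×2 + 0.82×2.88) = 3.7216
Organism 6: 1 + 3 = 4
Organism 7: 1 + 3.7216 = 4.7216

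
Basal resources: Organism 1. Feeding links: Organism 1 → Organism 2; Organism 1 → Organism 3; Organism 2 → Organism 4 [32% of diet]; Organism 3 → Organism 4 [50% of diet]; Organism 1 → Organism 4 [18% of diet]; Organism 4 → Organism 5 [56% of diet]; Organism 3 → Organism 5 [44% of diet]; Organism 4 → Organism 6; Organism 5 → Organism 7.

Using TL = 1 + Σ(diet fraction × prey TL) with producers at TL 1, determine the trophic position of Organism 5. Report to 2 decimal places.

Organism 2: 1 + 1 = 2
Organism 3: 1 + 1 = 2
Organism 4: 1 + (0.32×2 + 0.5×2 + 0.18×1) = 2.82
Organism 5: 1 + (0.56×2.82 + 0.44×2) = 3.4592
Organism 6: 1 + 2.82 = 3.82
Organism 7: 1 + 3.4592 = 4.4592

3.46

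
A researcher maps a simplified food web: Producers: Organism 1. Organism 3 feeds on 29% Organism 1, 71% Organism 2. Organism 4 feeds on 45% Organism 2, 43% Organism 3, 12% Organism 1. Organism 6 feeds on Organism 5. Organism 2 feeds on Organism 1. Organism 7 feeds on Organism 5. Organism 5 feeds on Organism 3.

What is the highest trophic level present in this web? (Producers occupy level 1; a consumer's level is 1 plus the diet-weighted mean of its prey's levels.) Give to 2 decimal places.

4.71

Organism 2: 1 + 1 = 2
Organism 3: 1 + (0.29×1 + 0.71×2) = 2.71
Organism 4: 1 + (0.45×2 + 0.43×2.71 + 0.12×1) = 3.1853
Organism 5: 1 + 2.71 = 3.71
Organism 6: 1 + 3.71 = 4.71
Organism 7: 1 + 3.71 = 4.71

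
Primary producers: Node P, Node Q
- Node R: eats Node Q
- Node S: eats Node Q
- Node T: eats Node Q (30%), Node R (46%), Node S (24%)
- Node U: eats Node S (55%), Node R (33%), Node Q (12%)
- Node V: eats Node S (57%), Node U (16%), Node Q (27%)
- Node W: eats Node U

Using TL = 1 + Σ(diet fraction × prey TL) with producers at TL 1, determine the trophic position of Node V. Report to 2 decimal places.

2.87

Node R: 1 + 1 = 2
Node S: 1 + 1 = 2
Node T: 1 + (0.3×1 + 0.46×2 + 0.24×2) = 2.7
Node U: 1 + (0.55×2 + 0.33×2 + 0.12×1) = 2.88
Node V: 1 + (0.57×2 + 0.16×2.88 + 0.27×1) = 2.8708
Node W: 1 + 2.88 = 3.88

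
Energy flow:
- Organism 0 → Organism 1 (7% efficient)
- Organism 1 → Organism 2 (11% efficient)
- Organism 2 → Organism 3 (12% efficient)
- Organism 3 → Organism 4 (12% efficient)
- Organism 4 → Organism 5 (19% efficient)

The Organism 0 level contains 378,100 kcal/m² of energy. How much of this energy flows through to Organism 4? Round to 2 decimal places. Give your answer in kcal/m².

41.92 kcal/m²

Organism 1: 378100 × 0.07 = 26467 kcal/m²
Organism 2: 26467 × 0.11 = 2911.37 kcal/m²
Organism 3: 2911.37 × 0.12 = 349.3644 kcal/m²
Organism 4: 349.3644 × 0.12 = 41.923728 kcal/m²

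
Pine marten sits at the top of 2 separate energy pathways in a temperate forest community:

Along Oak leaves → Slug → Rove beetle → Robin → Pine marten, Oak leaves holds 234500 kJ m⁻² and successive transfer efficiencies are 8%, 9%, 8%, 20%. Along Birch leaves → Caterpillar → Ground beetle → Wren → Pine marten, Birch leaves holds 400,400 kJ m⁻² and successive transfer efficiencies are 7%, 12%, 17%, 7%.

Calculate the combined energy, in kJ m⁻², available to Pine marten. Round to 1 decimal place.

Via Oak leaves: 234500 × 0.08 × 0.09 × 0.08 × 0.2 = 27.0144 kJ m⁻²
Via Birch leaves: 400400 × 0.07 × 0.12 × 0.17 × 0.07 = 40.023984 kJ m⁻²
Total at Pine marten: 27.0144 + 40.023984 = 67.038384 kJ m⁻²

67.0 kJ m⁻²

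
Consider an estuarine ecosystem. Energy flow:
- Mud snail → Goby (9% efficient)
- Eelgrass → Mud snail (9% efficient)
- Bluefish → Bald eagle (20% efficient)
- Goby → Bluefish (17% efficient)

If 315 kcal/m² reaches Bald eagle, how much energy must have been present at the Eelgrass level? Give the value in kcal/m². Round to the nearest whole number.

1143791 kcal/m²

Cumulative transfer efficiency: 0.09 × 0.09 × 0.17 × 0.2 = 0.0002754
Eelgrass energy = 315 / 0.0002754 = 1143791 kcal/m²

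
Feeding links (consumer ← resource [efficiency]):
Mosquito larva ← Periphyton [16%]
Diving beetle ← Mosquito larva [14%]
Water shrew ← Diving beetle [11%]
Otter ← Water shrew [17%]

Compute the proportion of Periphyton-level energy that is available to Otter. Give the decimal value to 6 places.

Product of link efficiencies: 0.16 × 0.14 × 0.11 × 0.17 = 0.00041888

0.000419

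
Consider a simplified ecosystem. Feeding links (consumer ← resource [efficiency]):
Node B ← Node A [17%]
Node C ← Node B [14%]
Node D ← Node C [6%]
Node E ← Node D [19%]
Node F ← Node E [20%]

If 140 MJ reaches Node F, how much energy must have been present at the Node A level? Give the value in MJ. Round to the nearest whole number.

Cumulative transfer efficiency: 0.17 × 0.14 × 0.06 × 0.19 × 0.2 = 0.000054264
Node A energy = 140 / 0.000054264 = 2579979 MJ

2579979 MJ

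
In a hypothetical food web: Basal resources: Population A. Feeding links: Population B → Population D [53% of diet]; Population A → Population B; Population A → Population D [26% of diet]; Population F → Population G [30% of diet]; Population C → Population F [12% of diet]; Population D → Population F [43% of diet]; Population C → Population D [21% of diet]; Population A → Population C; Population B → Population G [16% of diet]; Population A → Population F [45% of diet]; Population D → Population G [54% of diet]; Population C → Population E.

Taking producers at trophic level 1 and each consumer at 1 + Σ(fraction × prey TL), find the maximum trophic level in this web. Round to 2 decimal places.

3.66

Population B: 1 + 1 = 2
Population C: 1 + 1 = 2
Population D: 1 + (0.26×1 + 0.21×2 + 0.53×2) = 2.74
Population E: 1 + 2 = 3
Population F: 1 + (0.43×2.74 + 0.12×2 + 0.45×1) = 2.8682
Population G: 1 + (0.54×2.74 + 0.3×2.8682 + 0.16×2) = 3.66006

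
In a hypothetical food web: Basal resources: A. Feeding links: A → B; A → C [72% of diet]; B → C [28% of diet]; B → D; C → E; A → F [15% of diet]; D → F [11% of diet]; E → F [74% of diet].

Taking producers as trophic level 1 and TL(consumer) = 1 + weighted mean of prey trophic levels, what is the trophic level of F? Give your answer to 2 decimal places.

B: 1 + 1 = 2
C: 1 + (0.72×1 + 0.28×2) = 2.28
D: 1 + 2 = 3
E: 1 + 2.28 = 3.28
F: 1 + (0.15×1 + 0.11×3 + 0.74×3.28) = 3.9072

3.91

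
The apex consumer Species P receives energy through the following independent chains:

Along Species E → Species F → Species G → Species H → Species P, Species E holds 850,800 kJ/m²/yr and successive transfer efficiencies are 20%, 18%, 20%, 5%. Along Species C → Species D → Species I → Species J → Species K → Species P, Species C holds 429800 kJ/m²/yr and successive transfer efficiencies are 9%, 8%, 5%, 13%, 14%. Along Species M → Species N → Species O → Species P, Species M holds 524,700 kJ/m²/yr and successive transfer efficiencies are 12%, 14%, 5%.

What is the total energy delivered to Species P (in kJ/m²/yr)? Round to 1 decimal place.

Via Species E: 850800 × 0.2 × 0.18 × 0.2 × 0.05 = 306.288 kJ/m²/yr
Via Species C: 429800 × 0.09 × 0.08 × 0.05 × 0.13 × 0.14 = 2.8160496 kJ/m²/yr
Via Species M: 524700 × 0.12 × 0.14 × 0.05 = 440.748 kJ/m²/yr
Total at Species P: 306.288 + 2.8160496 + 440.748 = 749.8520496 kJ/m²/yr

749.9 kJ/m²/yr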